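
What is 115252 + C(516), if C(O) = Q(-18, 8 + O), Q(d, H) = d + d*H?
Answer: 105802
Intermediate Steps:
Q(d, H) = d + H*d
C(O) = -162 - 18*O (C(O) = -18*(1 + (8 + O)) = -18*(9 + O) = -162 - 18*O)
115252 + C(516) = 115252 + (-162 - 18*516) = 115252 + (-162 - 9288) = 115252 - 9450 = 105802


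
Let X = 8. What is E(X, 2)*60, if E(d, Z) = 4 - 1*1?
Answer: 180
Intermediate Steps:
E(d, Z) = 3 (E(d, Z) = 4 - 1 = 3)
E(X, 2)*60 = 3*60 = 180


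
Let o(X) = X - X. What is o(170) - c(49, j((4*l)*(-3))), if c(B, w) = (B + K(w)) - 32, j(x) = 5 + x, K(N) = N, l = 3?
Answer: 14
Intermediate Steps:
o(X) = 0
c(B, w) = -32 + B + w (c(B, w) = (B + w) - 32 = -32 + B + w)
o(170) - c(49, j((4*l)*(-3))) = 0 - (-32 + 49 + (5 + (4*3)*(-3))) = 0 - (-32 + 49 + (5 + 12*(-3))) = 0 - (-32 + 49 + (5 - 36)) = 0 - (-32 + 49 - 31) = 0 - 1*(-14) = 0 + 14 = 14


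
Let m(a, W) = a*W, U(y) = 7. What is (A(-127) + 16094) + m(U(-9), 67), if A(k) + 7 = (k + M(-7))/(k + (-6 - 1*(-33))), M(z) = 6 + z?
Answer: 413932/25 ≈ 16557.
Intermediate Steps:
m(a, W) = W*a
A(k) = -7 + (-1 + k)/(27 + k) (A(k) = -7 + (k + (6 - 7))/(k + (-6 - 1*(-33))) = -7 + (k - 1)/(k + (-6 + 33)) = -7 + (-1 + k)/(k + 27) = -7 + (-1 + k)/(27 + k))
(A(-127) + 16094) + m(U(-9), 67) = (2*(-95 - 3*(-127))/(27 - 127) + 16094) + 67*7 = (2*(-95 + 381)/(-100) + 16094) + 469 = (2*(-1/100)*286 + 16094) + 469 = (-143/25 + 16094) + 469 = 402207/25 + 469 = 413932/25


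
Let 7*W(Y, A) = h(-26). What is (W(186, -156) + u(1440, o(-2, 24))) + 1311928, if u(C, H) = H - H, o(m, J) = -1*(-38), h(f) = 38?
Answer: 9183534/7 ≈ 1.3119e+6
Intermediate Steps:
o(m, J) = 38
W(Y, A) = 38/7 (W(Y, A) = (⅐)*38 = 38/7)
u(C, H) = 0
(W(186, -156) + u(1440, o(-2, 24))) + 1311928 = (38/7 + 0) + 1311928 = 38/7 + 1311928 = 9183534/7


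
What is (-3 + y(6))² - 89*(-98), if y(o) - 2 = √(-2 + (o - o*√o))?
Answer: 8722 + (1 - I*√2*√(-2 + 3*√6))² ≈ 8712.3 - 6.5412*I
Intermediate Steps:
y(o) = 2 + √(-2 + o - o^(3/2)) (y(o) = 2 + √(-2 + (o - o*√o)) = 2 + √(-2 + (o - o^(3/2))) = 2 + √(-2 + o - o^(3/2)))
(-3 + y(6))² - 89*(-98) = (-3 + (2 + √(-2 + 6 - 6^(3/2))))² - 89*(-98) = (-3 + (2 + √(-2 + 6 - 6*√6)))² + 8722 = (-3 + (2 + √(4 - 6*√6)))² + 8722 = (-1 + √(4 - 6*√6))² + 8722 = 8722 + (-1 + √(4 - 6*√6))²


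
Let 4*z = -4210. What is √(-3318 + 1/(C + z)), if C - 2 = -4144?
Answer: 4*I*√22382258991/10389 ≈ 57.602*I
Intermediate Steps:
z = -2105/2 (z = (¼)*(-4210) = -2105/2 ≈ -1052.5)
C = -4142 (C = 2 - 4144 = -4142)
√(-3318 + 1/(C + z)) = √(-3318 + 1/(-4142 - 2105/2)) = √(-3318 + 1/(-10389/2)) = √(-3318 - 2/10389) = √(-34470704/10389) = 4*I*√22382258991/10389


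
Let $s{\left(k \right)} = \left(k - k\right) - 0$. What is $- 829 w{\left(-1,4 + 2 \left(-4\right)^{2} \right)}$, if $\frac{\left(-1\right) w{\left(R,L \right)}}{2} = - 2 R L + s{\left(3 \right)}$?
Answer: $119376$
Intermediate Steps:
$s{\left(k \right)} = 0$ ($s{\left(k \right)} = 0 + 0 = 0$)
$w{\left(R,L \right)} = 4 L R$ ($w{\left(R,L \right)} = - 2 \left(- 2 R L + 0\right) = - 2 \left(- 2 L R + 0\right) = - 2 \left(- 2 L R\right) = 4 L R$)
$- 829 w{\left(-1,4 + 2 \left(-4\right)^{2} \right)} = - 829 \cdot 4 \left(4 + 2 \left(-4\right)^{2}\right) \left(-1\right) = - 829 \cdot 4 \left(4 + 2 \cdot 16\right) \left(-1\right) = - 829 \cdot 4 \left(4 + 32\right) \left(-1\right) = - 829 \cdot 4 \cdot 36 \left(-1\right) = \left(-829\right) \left(-144\right) = 119376$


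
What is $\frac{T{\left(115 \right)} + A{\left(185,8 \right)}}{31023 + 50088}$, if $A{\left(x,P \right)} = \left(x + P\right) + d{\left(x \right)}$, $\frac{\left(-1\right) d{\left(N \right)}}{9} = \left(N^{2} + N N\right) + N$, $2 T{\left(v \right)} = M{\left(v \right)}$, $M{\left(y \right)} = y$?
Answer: $- \frac{411643}{54074} \approx -7.6126$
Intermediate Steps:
$T{\left(v \right)} = \frac{v}{2}$
$d{\left(N \right)} = - 18 N^{2} - 9 N$ ($d{\left(N \right)} = - 9 \left(\left(N^{2} + N N\right) + N\right) = - 9 \left(\left(N^{2} + N^{2}\right) + N\right) = - 9 \left(2 N^{2} + N\right) = - 9 \left(N + 2 N^{2}\right) = - 18 N^{2} - 9 N$)
$A{\left(x,P \right)} = P + x - 9 x \left(1 + 2 x\right)$ ($A{\left(x,P \right)} = \left(x + P\right) - 9 x \left(1 + 2 x\right) = \left(P + x\right) - 9 x \left(1 + 2 x\right) = P + x - 9 x \left(1 + 2 x\right)$)
$\frac{T{\left(115 \right)} + A{\left(185,8 \right)}}{31023 + 50088} = \frac{\frac{1}{2} \cdot 115 - \left(1472 + 616050\right)}{31023 + 50088} = \frac{\frac{115}{2} - 617522}{81111} = \left(\frac{115}{2} - 617522\right) \frac{1}{81111} = \left(- \frac{1234929}{2}\right) \frac{1}{81111} = - \frac{411643}{54074}$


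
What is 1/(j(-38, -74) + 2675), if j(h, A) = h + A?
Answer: 1/2563 ≈ 0.00039017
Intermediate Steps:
j(h, A) = A + h
1/(j(-38, -74) + 2675) = 1/((-74 - 38) + 2675) = 1/(-112 + 2675) = 1/2563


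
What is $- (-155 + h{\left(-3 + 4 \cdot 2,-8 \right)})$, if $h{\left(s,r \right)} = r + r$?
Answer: $171$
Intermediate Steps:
$h{\left(s,r \right)} = 2 r$
$- (-155 + h{\left(-3 + 4 \cdot 2,-8 \right)}) = - (-155 + 2 \left(-8\right)) = - (-155 - 16) = \left(-1\right) \left(-171\right) = 171$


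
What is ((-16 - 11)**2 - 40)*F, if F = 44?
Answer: 30316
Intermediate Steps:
((-16 - 11)**2 - 40)*F = ((-16 - 11)**2 - 40)*44 = ((-27)**2 - 40)*44 = (729 - 40)*44 = 689*44 = 30316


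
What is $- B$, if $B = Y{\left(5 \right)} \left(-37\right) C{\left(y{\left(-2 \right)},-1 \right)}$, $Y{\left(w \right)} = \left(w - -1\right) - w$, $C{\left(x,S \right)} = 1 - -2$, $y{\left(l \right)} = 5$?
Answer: $111$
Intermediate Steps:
$C{\left(x,S \right)} = 3$ ($C{\left(x,S \right)} = 1 + 2 = 3$)
$Y{\left(w \right)} = 1$ ($Y{\left(w \right)} = \left(w + 1\right) - w = \left(1 + w\right) - w = 1$)
$B = -111$ ($B = 1 \left(-37\right) 3 = \left(-37\right) 3 = -111$)
$- B = \left(-1\right) \left(-111\right) = 111$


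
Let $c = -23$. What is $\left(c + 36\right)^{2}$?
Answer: $169$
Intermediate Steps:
$\left(c + 36\right)^{2} = \left(-23 + 36\right)^{2} = 13^{2} = 169$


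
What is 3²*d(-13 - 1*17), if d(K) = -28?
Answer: -252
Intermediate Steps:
3²*d(-13 - 1*17) = 3²*(-28) = 9*(-28) = -252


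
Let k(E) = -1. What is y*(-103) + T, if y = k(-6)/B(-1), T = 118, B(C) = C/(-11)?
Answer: 1251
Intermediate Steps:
B(C) = -C/11 (B(C) = C*(-1/11) = -C/11)
y = -11 (y = -1/((-1/11*(-1))) = -1/1/11 = -1*11 = -11)
y*(-103) + T = -11*(-103) + 118 = 1133 + 118 = 1251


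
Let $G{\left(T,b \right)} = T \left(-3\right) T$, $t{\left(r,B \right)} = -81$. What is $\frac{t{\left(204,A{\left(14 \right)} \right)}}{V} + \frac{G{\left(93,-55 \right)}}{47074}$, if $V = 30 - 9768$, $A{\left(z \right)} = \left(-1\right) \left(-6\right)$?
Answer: $- \frac{6912747}{12733517} \approx -0.54288$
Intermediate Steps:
$A{\left(z \right)} = 6$
$G{\left(T,b \right)} = - 3 T^{2}$ ($G{\left(T,b \right)} = - 3 T T = - 3 T^{2}$)
$V = -9738$ ($V = 30 - 9768 = -9738$)
$\frac{t{\left(204,A{\left(14 \right)} \right)}}{V} + \frac{G{\left(93,-55 \right)}}{47074} = - \frac{81}{-9738} + \frac{\left(-3\right) 93^{2}}{47074} = \left(-81\right) \left(- \frac{1}{9738}\right) + \left(-3\right) 8649 \cdot \frac{1}{47074} = \frac{9}{1082} - \frac{25947}{47074} = - \frac{6912747}{12733517}$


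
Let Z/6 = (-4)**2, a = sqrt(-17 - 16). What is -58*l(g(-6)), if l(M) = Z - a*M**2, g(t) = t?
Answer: -5568 + 2088*I*sqrt(33) ≈ -5568.0 + 11995.0*I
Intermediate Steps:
a = I*sqrt(33) (a = sqrt(-33) = I*sqrt(33) ≈ 5.7446*I)
Z = 96 (Z = 6*(-4)**2 = 6*16 = 96)
l(M) = 96 - I*sqrt(33)*M**2
-58*l(g(-6)) = -58*(96 - 1*I*sqrt(33)*(-6)**2) = -58*(96 - 1*I*sqrt(33)*36) = -58*(96 - 36*I*sqrt(33)) = -5568 + 2088*I*sqrt(33)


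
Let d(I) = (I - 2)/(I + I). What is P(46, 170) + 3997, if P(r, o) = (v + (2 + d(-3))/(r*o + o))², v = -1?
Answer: 31793689561/7952400 ≈ 3998.0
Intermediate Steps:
d(I) = (-2 + I)/(2*I) (d(I) = (-2 + I)/((2*I)) = (-2 + I)*(1/(2*I)) = (-2 + I)/(2*I))
P(r, o) = (-1 + 17/(6*(o + o*r)))² (P(r, o) = (-1 + (2 + (½)*(-2 - 3)/(-3))/(r*o + o))² = (-1 + (2 + (½)*(-⅓)*(-5))/(o*r + o))² = (-1 + (2 + ⅚)/(o + o*r))² = (-1 + 17/(6*(o + o*r)))²)
P(46, 170) + 3997 = (1/36)*(17 - 6*170 - 6*170*46)²/(170²*(1 + 46)²) + 3997 = (1/36)*(1/28900)*(17 - 1020 - 46920)²/47² + 3997 = (1/36)*(1/28900)*(1/2209)*(-47923)² + 3997 = (1/36)*(1/28900)*(1/2209)*2296613929 + 3997 = 7946761/7952400 + 3997 = 31793689561/7952400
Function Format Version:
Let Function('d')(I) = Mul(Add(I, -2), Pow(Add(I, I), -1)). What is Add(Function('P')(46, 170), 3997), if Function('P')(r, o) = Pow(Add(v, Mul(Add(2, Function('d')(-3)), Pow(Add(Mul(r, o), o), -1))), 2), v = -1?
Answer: Rational(31793689561, 7952400) ≈ 3998.0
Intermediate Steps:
Function('d')(I) = Mul(Rational(1, 2), Pow(I, -1), Add(-2, I)) (Function('d')(I) = Mul(Add(-2, I), Pow(Mul(2, I), -1)) = Mul(Add(-2, I), Mul(Rational(1, 2), Pow(I, -1))) = Mul(Rational(1, 2), Pow(I, -1), Add(-2, I)))
Function('P')(r, o) = Pow(Add(-1, Mul(Rational(17, 6), Pow(Add(o, Mul(o, r)), -1))), 2) (Function('P')(r, o) = Pow(Add(-1, Mul(Add(2, Mul(Rational(1, 2), Pow(-3, -1), Add(-2, -3))), Pow(Add(Mul(r, o), o), -1))), 2) = Pow(Add(-1, Mul(Add(2, Mul(Rational(1, 2), Rational(-1, 3), -5)), Pow(Add(Mul(o, r), o), -1))), 2) = Pow(Add(-1, Mul(Add(2, Rational(5, 6)), Pow(Add(o, Mul(o, r)), -1))), 2) = Pow(Add(-1, Mul(Rational(17, 6), Pow(Add(o, Mul(o, r)), -1))), 2))
Add(Function('P')(46, 170), 3997) = Add(Mul(Rational(1, 36), Pow(170, -2), Pow(Add(1, 46), -2), Pow(Add(17, Mul(-6, 170), Mul(-6, 170, 46)), 2)), 3997) = Add(Mul(Rational(1, 36), Rational(1, 28900), Pow(47, -2), Pow(Add(17, -1020, -46920), 2)), 3997) = Add(Mul(Rational(1, 36), Rational(1, 28900), Rational(1, 2209), Pow(-47923, 2)), 3997) = Add(Mul(Rational(1, 36), Rational(1, 28900), Rational(1, 2209), 2296613929), 3997) = Add(Rational(7946761, 7952400), 3997) = Rational(31793689561, 7952400)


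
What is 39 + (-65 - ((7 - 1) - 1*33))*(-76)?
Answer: 2927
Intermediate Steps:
39 + (-65 - ((7 - 1) - 1*33))*(-76) = 39 + (-65 - (6 - 33))*(-76) = 39 + (-65 - 1*(-27))*(-76) = 39 + (-65 + 27)*(-76) = 39 - 38*(-76) = 39 + 2888 = 2927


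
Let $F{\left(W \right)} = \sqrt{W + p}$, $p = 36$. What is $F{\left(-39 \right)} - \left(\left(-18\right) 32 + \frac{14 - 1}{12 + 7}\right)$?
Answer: $\frac{10931}{19} + i \sqrt{3} \approx 575.32 + 1.732 i$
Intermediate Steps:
$F{\left(W \right)} = \sqrt{36 + W}$ ($F{\left(W \right)} = \sqrt{W + 36} = \sqrt{36 + W}$)
$F{\left(-39 \right)} - \left(\left(-18\right) 32 + \frac{14 - 1}{12 + 7}\right) = \sqrt{36 - 39} - \left(\left(-18\right) 32 + \frac{14 - 1}{12 + 7}\right) = \sqrt{-3} - \left(-576 + \frac{13}{19}\right) = i \sqrt{3} - \left(-576 + 13 \cdot \frac{1}{19}\right) = i \sqrt{3} - \left(-576 + \frac{13}{19}\right) = i \sqrt{3} - - \frac{10931}{19} = i \sqrt{3} + \frac{10931}{19} = \frac{10931}{19} + i \sqrt{3}$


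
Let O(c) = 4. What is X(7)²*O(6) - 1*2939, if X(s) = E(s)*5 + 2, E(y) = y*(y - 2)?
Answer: 122377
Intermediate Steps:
E(y) = y*(-2 + y)
X(s) = 2 + 5*s*(-2 + s) (X(s) = (s*(-2 + s))*5 + 2 = 5*s*(-2 + s) + 2 = 2 + 5*s*(-2 + s))
X(7)²*O(6) - 1*2939 = (2 + 5*7*(-2 + 7))²*4 - 1*2939 = (2 + 5*7*5)²*4 - 2939 = (2 + 175)²*4 - 2939 = 177²*4 - 2939 = 31329*4 - 2939 = 125316 - 2939 = 122377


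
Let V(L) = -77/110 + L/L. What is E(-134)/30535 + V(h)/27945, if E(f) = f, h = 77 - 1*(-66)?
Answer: -2490313/568867050 ≈ -0.0043777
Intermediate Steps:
h = 143 (h = 77 + 66 = 143)
V(L) = 3/10 (V(L) = -77*1/110 + 1 = -7/10 + 1 = 3/10)
E(-134)/30535 + V(h)/27945 = -134/30535 + (3/10)/27945 = -134*1/30535 + (3/10)*(1/27945) = -134/30535 + 1/93150 = -2490313/568867050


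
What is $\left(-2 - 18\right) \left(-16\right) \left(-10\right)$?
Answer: $-3200$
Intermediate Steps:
$\left(-2 - 18\right) \left(-16\right) \left(-10\right) = \left(-20\right) \left(-16\right) \left(-10\right) = 320 \left(-10\right) = -3200$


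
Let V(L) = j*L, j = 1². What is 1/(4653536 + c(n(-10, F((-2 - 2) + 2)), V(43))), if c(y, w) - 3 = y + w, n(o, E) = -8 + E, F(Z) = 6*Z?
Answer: 1/4653562 ≈ 2.1489e-7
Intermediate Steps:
j = 1
V(L) = L (V(L) = 1*L = L)
c(y, w) = 3 + w + y (c(y, w) = 3 + (y + w) = 3 + (w + y) = 3 + w + y)
1/(4653536 + c(n(-10, F((-2 - 2) + 2)), V(43))) = 1/(4653536 + (3 + 43 + (-8 + 6*((-2 - 2) + 2)))) = 1/(4653536 + (3 + 43 + (-8 + 6*(-4 + 2)))) = 1/(4653536 + (3 + 43 + (-8 + 6*(-2)))) = 1/(4653536 + (3 + 43 + (-8 - 12))) = 1/(4653536 + (3 + 43 - 20)) = 1/(4653536 + 26) = 1/4653562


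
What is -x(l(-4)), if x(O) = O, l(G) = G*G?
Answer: -16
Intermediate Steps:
l(G) = G²
-x(l(-4)) = -1*(-4)² = -1*16 = -16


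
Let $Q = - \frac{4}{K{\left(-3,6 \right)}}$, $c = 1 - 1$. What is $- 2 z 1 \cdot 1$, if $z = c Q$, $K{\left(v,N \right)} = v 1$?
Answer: $0$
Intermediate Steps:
$c = 0$ ($c = 1 - 1 = 0$)
$K{\left(v,N \right)} = v$
$Q = \frac{4}{3}$ ($Q = - \frac{4}{-3} = \left(-4\right) \left(- \frac{1}{3}\right) = \frac{4}{3} \approx 1.3333$)
$z = 0$ ($z = 0 \cdot \frac{4}{3} = 0$)
$- 2 z 1 \cdot 1 = \left(-2\right) 0 \cdot 1 \cdot 1 = 0 \cdot 1 \cdot 1 = 0 \cdot 1 = 0$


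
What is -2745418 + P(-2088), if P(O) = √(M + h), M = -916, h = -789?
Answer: -2745418 + I*√1705 ≈ -2.7454e+6 + 41.292*I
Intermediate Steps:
P(O) = I*√1705 (P(O) = √(-916 - 789) = √(-1705) = I*√1705)
-2745418 + P(-2088) = -2745418 + I*√1705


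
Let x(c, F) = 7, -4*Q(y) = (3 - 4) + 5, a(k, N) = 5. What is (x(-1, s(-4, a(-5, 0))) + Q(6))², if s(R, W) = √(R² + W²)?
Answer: 36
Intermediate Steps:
Q(y) = -1 (Q(y) = -((3 - 4) + 5)/4 = -(-1 + 5)/4 = -¼*4 = -1)
(x(-1, s(-4, a(-5, 0))) + Q(6))² = (7 - 1)² = 6² = 36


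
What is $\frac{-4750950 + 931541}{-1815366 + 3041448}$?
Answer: $- \frac{347219}{111462} \approx -3.1151$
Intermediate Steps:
$\frac{-4750950 + 931541}{-1815366 + 3041448} = - \frac{3819409}{1226082} = \left(-3819409\right) \frac{1}{1226082} = - \frac{347219}{111462}$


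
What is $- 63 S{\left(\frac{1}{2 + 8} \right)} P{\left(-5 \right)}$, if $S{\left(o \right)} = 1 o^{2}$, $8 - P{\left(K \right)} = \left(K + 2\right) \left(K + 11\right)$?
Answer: $- \frac{819}{50} \approx -16.38$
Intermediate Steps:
$P{\left(K \right)} = 8 - \left(2 + K\right) \left(11 + K\right)$ ($P{\left(K \right)} = 8 - \left(K + 2\right) \left(K + 11\right) = 8 - \left(2 + K\right) \left(11 + K\right)$)
$S{\left(o \right)} = o^{2}$
$- 63 S{\left(\frac{1}{2 + 8} \right)} P{\left(-5 \right)} = - 63 \left(\frac{1}{2 + 8}\right)^{2} \left(-14 - \left(-5\right)^{2} - -65\right) = - 63 \left(\frac{1}{10}\right)^{2} \left(-14 - 25 + 65\right) = - \frac{63}{100} \left(-14 - 25 + 65\right) = \left(-63\right) \frac{1}{100} \cdot 26 = \left(- \frac{63}{100}\right) 26 = - \frac{819}{50}$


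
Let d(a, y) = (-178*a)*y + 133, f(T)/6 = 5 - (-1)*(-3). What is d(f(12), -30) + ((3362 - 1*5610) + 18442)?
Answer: 80407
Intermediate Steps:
f(T) = 12 (f(T) = 6*(5 - (-1)*(-3)) = 6*(5 - 1*3) = 6*(5 - 3) = 6*2 = 12)
d(a, y) = 133 - 178*a*y (d(a, y) = -178*a*y + 133 = 133 - 178*a*y)
d(f(12), -30) + ((3362 - 1*5610) + 18442) = (133 - 178*12*(-30)) + ((3362 - 1*5610) + 18442) = (133 + 64080) + ((3362 - 5610) + 18442) = 64213 + (-2248 + 18442) = 64213 + 16194 = 80407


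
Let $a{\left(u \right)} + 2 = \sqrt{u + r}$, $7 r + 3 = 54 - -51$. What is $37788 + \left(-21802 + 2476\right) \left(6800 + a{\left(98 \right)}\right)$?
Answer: $-131340360 - \frac{38652 \sqrt{1379}}{7} \approx -1.3155 \cdot 10^{8}$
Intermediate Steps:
$r = \frac{102}{7}$ ($r = - \frac{3}{7} + \frac{54 - -51}{7} = - \frac{3}{7} + \frac{54 + 51}{7} = - \frac{3}{7} + \frac{1}{7} \cdot 105 = - \frac{3}{7} + 15 = \frac{102}{7} \approx 14.571$)
$a{\left(u \right)} = -2 + \sqrt{\frac{102}{7} + u}$ ($a{\left(u \right)} = -2 + \sqrt{u + \frac{102}{7}} = -2 + \sqrt{\frac{102}{7} + u}$)
$37788 + \left(-21802 + 2476\right) \left(6800 + a{\left(98 \right)}\right) = 37788 + \left(-21802 + 2476\right) \left(6800 - \left(2 - \frac{\sqrt{714 + 49 \cdot 98}}{7}\right)\right) = 37788 - 19326 \left(6800 - \left(2 - \frac{\sqrt{714 + 4802}}{7}\right)\right) = 37788 - 19326 \left(6800 - \left(2 - \frac{\sqrt{5516}}{7}\right)\right) = 37788 - 19326 \left(6800 - \left(2 - \frac{2 \sqrt{1379}}{7}\right)\right) = 37788 - 19326 \left(6798 + \frac{2 \sqrt{1379}}{7}\right) = 37788 - \left(131378148 + \frac{38652 \sqrt{1379}}{7}\right) = -131340360 - \frac{38652 \sqrt{1379}}{7}$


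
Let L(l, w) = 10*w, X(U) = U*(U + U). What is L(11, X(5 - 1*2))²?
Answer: 32400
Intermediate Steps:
X(U) = 2*U² (X(U) = U*(2*U) = 2*U²)
L(11, X(5 - 1*2))² = (10*(2*(5 - 1*2)²))² = (10*(2*(5 - 2)²))² = (10*(2*3²))² = (10*(2*9))² = (10*18)² = 180² = 32400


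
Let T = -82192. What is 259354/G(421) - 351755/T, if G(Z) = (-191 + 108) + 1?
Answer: -10643990029/3369872 ≈ -3158.6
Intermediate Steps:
G(Z) = -82 (G(Z) = -83 + 1 = -82)
259354/G(421) - 351755/T = 259354/(-82) - 351755/(-82192) = 259354*(-1/82) - 351755*(-1/82192) = -129677/41 + 351755/82192 = -10643990029/3369872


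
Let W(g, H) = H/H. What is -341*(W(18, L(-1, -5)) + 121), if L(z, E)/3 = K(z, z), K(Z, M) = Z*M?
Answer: -41602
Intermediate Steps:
K(Z, M) = M*Z
L(z, E) = 3*z² (L(z, E) = 3*(z*z) = 3*z²)
W(g, H) = 1
-341*(W(18, L(-1, -5)) + 121) = -341*(1 + 121) = -341*122 = -41602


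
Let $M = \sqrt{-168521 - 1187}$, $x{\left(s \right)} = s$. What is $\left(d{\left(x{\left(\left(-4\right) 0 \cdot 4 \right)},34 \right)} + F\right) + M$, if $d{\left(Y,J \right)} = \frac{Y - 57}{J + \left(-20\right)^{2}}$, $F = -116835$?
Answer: $- \frac{50706447}{434} + 2 i \sqrt{42427} \approx -1.1684 \cdot 10^{5} + 411.96 i$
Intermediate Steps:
$M = 2 i \sqrt{42427}$ ($M = \sqrt{-169708} = 2 i \sqrt{42427} \approx 411.96 i$)
$d{\left(Y,J \right)} = \frac{-57 + Y}{400 + J}$ ($d{\left(Y,J \right)} = \frac{-57 + Y}{J + 400} = \frac{-57 + Y}{400 + J}$)
$\left(d{\left(x{\left(\left(-4\right) 0 \cdot 4 \right)},34 \right)} + F\right) + M = \left(\frac{-57 + \left(-4\right) 0 \cdot 4}{400 + 34} - 116835\right) + 2 i \sqrt{42427} = \left(\frac{-57 + 0 \cdot 4}{434} - 116835\right) + 2 i \sqrt{42427} = \left(\frac{-57 + 0}{434} - 116835\right) + 2 i \sqrt{42427} = \left(\frac{1}{434} \left(-57\right) - 116835\right) + 2 i \sqrt{42427} = \left(- \frac{57}{434} - 116835\right) + 2 i \sqrt{42427} = - \frac{50706447}{434} + 2 i \sqrt{42427}$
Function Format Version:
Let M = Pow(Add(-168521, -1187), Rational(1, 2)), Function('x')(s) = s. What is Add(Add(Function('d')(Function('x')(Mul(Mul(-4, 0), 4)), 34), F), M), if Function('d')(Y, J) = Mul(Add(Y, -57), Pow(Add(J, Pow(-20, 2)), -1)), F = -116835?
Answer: Add(Rational(-50706447, 434), Mul(2, I, Pow(42427, Rational(1, 2)))) ≈ Add(-1.1684e+5, Mul(411.96, I))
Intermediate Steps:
M = Mul(2, I, Pow(42427, Rational(1, 2))) (M = Pow(-169708, Rational(1, 2)) = Mul(2, I, Pow(42427, Rational(1, 2))) ≈ Mul(411.96, I))
Function('d')(Y, J) = Mul(Pow(Add(400, J), -1), Add(-57, Y)) (Function('d')(Y, J) = Mul(Add(-57, Y), Pow(Add(J, 400), -1)) = Mul(Add(-57, Y), Pow(Add(400, J), -1)) = Mul(Pow(Add(400, J), -1), Add(-57, Y)))
Add(Add(Function('d')(Function('x')(Mul(Mul(-4, 0), 4)), 34), F), M) = Add(Add(Mul(Pow(Add(400, 34), -1), Add(-57, Mul(Mul(-4, 0), 4))), -116835), Mul(2, I, Pow(42427, Rational(1, 2)))) = Add(Add(Mul(Pow(434, -1), Add(-57, Mul(0, 4))), -116835), Mul(2, I, Pow(42427, Rational(1, 2)))) = Add(Add(Mul(Rational(1, 434), Add(-57, 0)), -116835), Mul(2, I, Pow(42427, Rational(1, 2)))) = Add(Add(Mul(Rational(1, 434), -57), -116835), Mul(2, I, Pow(42427, Rational(1, 2)))) = Add(Add(Rational(-57, 434), -116835), Mul(2, I, Pow(42427, Rational(1, 2)))) = Add(Rational(-50706447, 434), Mul(2, I, Pow(42427, Rational(1, 2))))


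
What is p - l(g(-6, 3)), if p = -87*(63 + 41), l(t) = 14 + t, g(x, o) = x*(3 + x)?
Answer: -9080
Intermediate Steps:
p = -9048 (p = -87*104 = -9048)
p - l(g(-6, 3)) = -9048 - (14 - 6*(3 - 6)) = -9048 - (14 - 6*(-3)) = -9048 - (14 + 18) = -9048 - 1*32 = -9048 - 32 = -9080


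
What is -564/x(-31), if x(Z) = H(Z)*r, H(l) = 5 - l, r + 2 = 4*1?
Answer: -47/6 ≈ -7.8333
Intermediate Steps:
r = 2 (r = -2 + 4*1 = -2 + 4 = 2)
x(Z) = 10 - 2*Z (x(Z) = (5 - Z)*2 = 10 - 2*Z)
-564/x(-31) = -564/(10 - 2*(-31)) = -564/(10 + 62) = -564/72 = -564*1/72 = -47/6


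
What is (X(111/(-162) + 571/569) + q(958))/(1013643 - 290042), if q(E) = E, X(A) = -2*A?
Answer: 14707973/11116682163 ≈ 0.0013231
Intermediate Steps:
(X(111/(-162) + 571/569) + q(958))/(1013643 - 290042) = (-2*(111/(-162) + 571/569) + 958)/(1013643 - 290042) = (-2*(111*(-1/162) + 571*(1/569)) + 958)/723601 = (-2*(-37/54 + 571/569) + 958)*(1/723601) = (-2*9781/30726 + 958)*(1/723601) = (-9781/15363 + 958)*(1/723601) = (14707973/15363)*(1/723601) = 14707973/11116682163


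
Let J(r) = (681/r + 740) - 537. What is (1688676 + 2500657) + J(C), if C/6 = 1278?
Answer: 10708454243/2556 ≈ 4.1895e+6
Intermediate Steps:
C = 7668 (C = 6*1278 = 7668)
J(r) = 203 + 681/r (J(r) = (740 + 681/r) - 537 = 203 + 681/r)
(1688676 + 2500657) + J(C) = (1688676 + 2500657) + (203 + 681/7668) = 4189333 + (203 + 681*(1/7668)) = 4189333 + (203 + 227/2556) = 4189333 + 519095/2556 = 10708454243/2556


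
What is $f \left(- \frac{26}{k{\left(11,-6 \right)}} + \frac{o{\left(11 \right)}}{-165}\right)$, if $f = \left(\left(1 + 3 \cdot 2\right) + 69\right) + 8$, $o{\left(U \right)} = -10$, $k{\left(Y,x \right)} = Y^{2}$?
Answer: $- \frac{1568}{121} \approx -12.959$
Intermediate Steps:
$f = 84$ ($f = \left(\left(1 + 6\right) + 69\right) + 8 = \left(7 + 69\right) + 8 = 76 + 8 = 84$)
$f \left(- \frac{26}{k{\left(11,-6 \right)}} + \frac{o{\left(11 \right)}}{-165}\right) = 84 \left(- \frac{26}{11^{2}} - \frac{10}{-165}\right) = 84 \left(- \frac{26}{121} - - \frac{2}{33}\right) = 84 \left(\left(-26\right) \frac{1}{121} + \frac{2}{33}\right) = 84 \left(- \frac{26}{121} + \frac{2}{33}\right) = 84 \left(- \frac{56}{363}\right) = - \frac{1568}{121}$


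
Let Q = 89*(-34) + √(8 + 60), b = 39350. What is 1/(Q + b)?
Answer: 9081/329858227 - √17/659716454 ≈ 2.7524e-5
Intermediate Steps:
Q = -3026 + 2*√17 (Q = -3026 + √68 = -3026 + 2*√17 ≈ -3017.8)
1/(Q + b) = 1/((-3026 + 2*√17) + 39350) = 1/(36324 + 2*√17)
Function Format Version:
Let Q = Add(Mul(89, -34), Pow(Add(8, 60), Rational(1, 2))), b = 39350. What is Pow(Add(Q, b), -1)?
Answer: Add(Rational(9081, 329858227), Mul(Rational(-1, 659716454), Pow(17, Rational(1, 2)))) ≈ 2.7524e-5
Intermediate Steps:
Q = Add(-3026, Mul(2, Pow(17, Rational(1, 2)))) (Q = Add(-3026, Pow(68, Rational(1, 2))) = Add(-3026, Mul(2, Pow(17, Rational(1, 2)))) ≈ -3017.8)
Pow(Add(Q, b), -1) = Pow(Add(Add(-3026, Mul(2, Pow(17, Rational(1, 2)))), 39350), -1) = Pow(Add(36324, Mul(2, Pow(17, Rational(1, 2)))), -1)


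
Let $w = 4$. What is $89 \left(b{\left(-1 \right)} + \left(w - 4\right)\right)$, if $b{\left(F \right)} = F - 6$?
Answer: $-623$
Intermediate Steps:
$b{\left(F \right)} = -6 + F$
$89 \left(b{\left(-1 \right)} + \left(w - 4\right)\right) = 89 \left(\left(-6 - 1\right) + \left(4 - 4\right)\right) = 89 \left(-7 + \left(4 - 4\right)\right) = 89 \left(-7 + 0\right) = 89 \left(-7\right) = -623$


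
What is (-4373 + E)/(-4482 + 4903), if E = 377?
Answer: -3996/421 ≈ -9.4917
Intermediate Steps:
(-4373 + E)/(-4482 + 4903) = (-4373 + 377)/(-4482 + 4903) = -3996/421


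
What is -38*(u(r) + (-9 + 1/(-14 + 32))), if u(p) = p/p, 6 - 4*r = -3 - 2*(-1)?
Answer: 2717/9 ≈ 301.89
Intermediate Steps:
r = 7/4 (r = 3/2 - (-3 - 2*(-1))/4 = 3/2 - (-3 + 2)/4 = 3/2 - 1/4*(-1) = 3/2 + 1/4 = 7/4 ≈ 1.7500)
u(p) = 1
-38*(u(r) + (-9 + 1/(-14 + 32))) = -38*(1 + (-9 + 1/(-14 + 32))) = -38*(1 + (-9 + 1/18)) = -38*(1 - 161/18) = -38*(-143/18) = 2717/9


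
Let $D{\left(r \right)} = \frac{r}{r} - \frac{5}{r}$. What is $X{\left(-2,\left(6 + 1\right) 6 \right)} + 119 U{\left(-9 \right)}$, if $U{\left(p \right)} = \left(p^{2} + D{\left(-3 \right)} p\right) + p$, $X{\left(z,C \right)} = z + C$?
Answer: $5752$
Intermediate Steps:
$D{\left(r \right)} = 1 - \frac{5}{r}$
$X{\left(z,C \right)} = C + z$
$U{\left(p \right)} = p^{2} + \frac{11 p}{3}$ ($U{\left(p \right)} = \left(p^{2} + \frac{-5 - 3}{-3} p\right) + p = \left(p^{2} + \left(- \frac{1}{3}\right) \left(-8\right) p\right) + p = \left(p^{2} + \frac{8 p}{3}\right) + p = p^{2} + \frac{11 p}{3}$)
$X{\left(-2,\left(6 + 1\right) 6 \right)} + 119 U{\left(-9 \right)} = \left(\left(6 + 1\right) 6 - 2\right) + 119 \cdot \frac{1}{3} \left(-9\right) \left(11 + 3 \left(-9\right)\right) = \left(7 \cdot 6 - 2\right) + 119 \cdot \frac{1}{3} \left(-9\right) \left(11 - 27\right) = \left(42 - 2\right) + 119 \cdot \frac{1}{3} \left(-9\right) \left(-16\right) = 40 + 119 \cdot 48 = 40 + 5712 = 5752$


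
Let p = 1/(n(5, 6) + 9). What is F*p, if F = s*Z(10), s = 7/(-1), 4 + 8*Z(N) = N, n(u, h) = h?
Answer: -7/20 ≈ -0.35000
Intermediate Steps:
Z(N) = -1/2 + N/8
s = -7 (s = 7*(-1) = -7)
F = -21/4 (F = -7*(-1/2 + (1/8)*10) = -7*(-1/2 + 5/4) = -7*3/4 = -21/4 ≈ -5.2500)
p = 1/15 (p = 1/(6 + 9) = 1/15 ≈ 0.066667)
F*p = -21/4*1/15 = -7/20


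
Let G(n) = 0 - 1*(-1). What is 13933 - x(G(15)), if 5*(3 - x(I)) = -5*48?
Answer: 13882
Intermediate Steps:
G(n) = 1 (G(n) = 0 + 1 = 1)
x(I) = 51 (x(I) = 3 - (-1)*48 = 3 - 1/5*(-240) = 3 + 48 = 51)
13933 - x(G(15)) = 13933 - 1*51 = 13933 - 51 = 13882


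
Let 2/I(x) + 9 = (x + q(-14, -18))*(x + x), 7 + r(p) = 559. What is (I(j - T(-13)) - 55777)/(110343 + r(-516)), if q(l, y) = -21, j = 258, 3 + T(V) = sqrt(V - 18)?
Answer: (-6983782391*I - 55888554*sqrt(31))/(110895*(1002*sqrt(31) + 125209*I)) ≈ -0.50297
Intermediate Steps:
r(p) = 552 (r(p) = -7 + 559 = 552)
T(V) = -3 + sqrt(-18 + V) (T(V) = -3 + sqrt(V - 18) = -3 + sqrt(-18 + V))
I(x) = 2/(-9 + 2*x*(-21 + x)) (I(x) = 2/(-9 + (x - 21)*(x + x)) = 2/(-9 + (-21 + x)*(2*x)) = 2/(-9 + 2*x*(-21 + x)))
(I(j - T(-13)) - 55777)/(110343 + r(-516)) = (2/(-9 - 42*(258 - (-3 + sqrt(-18 - 13))) + 2*(258 - (-3 + sqrt(-18 - 13)))**2) - 55777)/(110343 + 552) = (2/(-9 - 42*(258 - (-3 + sqrt(-31))) + 2*(258 - (-3 + sqrt(-31)))**2) - 55777)/110895 = (2/(-9 - 42*(258 - (-3 + I*sqrt(31))) + 2*(258 - (-3 + I*sqrt(31)))**2) - 55777)*(1/110895) = (2/(-9 - 42*(258 + (3 - I*sqrt(31))) + 2*(258 + (3 - I*sqrt(31)))**2) - 55777)*(1/110895) = (2/(-9 - 42*(261 - I*sqrt(31)) + 2*(261 - I*sqrt(31))**2) - 55777)*(1/110895) = (2/(-9 + (-10962 + 42*I*sqrt(31)) + 2*(261 - I*sqrt(31))**2) - 55777)*(1/110895) = (2/(-10971 + 2*(261 - I*sqrt(31))**2 + 42*I*sqrt(31)) - 55777)*(1/110895) = (-55777 + 2/(-10971 + 2*(261 - I*sqrt(31))**2 + 42*I*sqrt(31)))*(1/110895) = -55777/110895 + 2/(110895*(-10971 + 2*(261 - I*sqrt(31))**2 + 42*I*sqrt(31)))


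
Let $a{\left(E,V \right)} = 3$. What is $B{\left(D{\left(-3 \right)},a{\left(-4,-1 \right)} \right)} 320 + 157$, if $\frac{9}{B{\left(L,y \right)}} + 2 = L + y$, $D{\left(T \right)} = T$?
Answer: $-1283$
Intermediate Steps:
$B{\left(L,y \right)} = \frac{9}{-2 + L + y}$ ($B{\left(L,y \right)} = \frac{9}{-2 + \left(L + y\right)} = \frac{9}{-2 + L + y}$)
$B{\left(D{\left(-3 \right)},a{\left(-4,-1 \right)} \right)} 320 + 157 = \frac{9}{-2 - 3 + 3} \cdot 320 + 157 = \frac{9}{-2} \cdot 320 + 157 = 9 \left(- \frac{1}{2}\right) 320 + 157 = \left(- \frac{9}{2}\right) 320 + 157 = -1440 + 157 = -1283$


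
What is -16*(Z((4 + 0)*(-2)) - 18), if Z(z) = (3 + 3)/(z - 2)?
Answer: 1488/5 ≈ 297.60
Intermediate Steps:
Z(z) = 6/(-2 + z)
-16*(Z((4 + 0)*(-2)) - 18) = -16*(6/(-2 + (4 + 0)*(-2)) - 18) = -16*(6/(-2 + 4*(-2)) - 18) = -16*(6/(-2 - 8) - 18) = -16*(6/(-10) - 18) = -16*(6*(-⅒) - 18) = -16*(-⅗ - 18) = -16*(-93/5) = 1488/5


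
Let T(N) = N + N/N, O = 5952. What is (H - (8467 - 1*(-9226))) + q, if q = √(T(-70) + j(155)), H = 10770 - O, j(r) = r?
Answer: -12875 + √86 ≈ -12866.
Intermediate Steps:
T(N) = 1 + N (T(N) = N + 1 = 1 + N)
H = 4818 (H = 10770 - 1*5952 = 10770 - 5952 = 4818)
q = √86 (q = √((1 - 70) + 155) = √(-69 + 155) = √86 ≈ 9.2736)
(H - (8467 - 1*(-9226))) + q = (4818 - (8467 - 1*(-9226))) + √86 = (4818 - (8467 + 9226)) + √86 = (4818 - 1*17693) + √86 = (4818 - 17693) + √86 = -12875 + √86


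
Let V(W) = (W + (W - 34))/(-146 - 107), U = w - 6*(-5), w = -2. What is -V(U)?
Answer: 2/23 ≈ 0.086957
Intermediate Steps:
U = 28 (U = -2 - 6*(-5) = -2 + 30 = 28)
V(W) = 34/253 - 2*W/253 (V(W) = (W + (-34 + W))/(-253) = (-34 + 2*W)*(-1/253) = 34/253 - 2*W/253)
-V(U) = -(34/253 - 2/253*28) = -(34/253 - 56/253) = -1*(-2/23) = 2/23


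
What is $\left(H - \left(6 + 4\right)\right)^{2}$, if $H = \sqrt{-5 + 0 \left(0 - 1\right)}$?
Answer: $\left(10 - i \sqrt{5}\right)^{2} \approx 95.0 - 44.721 i$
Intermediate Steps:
$H = i \sqrt{5}$ ($H = \sqrt{-5 + 0 \left(-1\right)} = \sqrt{-5 + 0} = \sqrt{-5} = i \sqrt{5} \approx 2.2361 i$)
$\left(H - \left(6 + 4\right)\right)^{2} = \left(i \sqrt{5} - \left(6 + 4\right)\right)^{2} = \left(i \sqrt{5} - 10\right)^{2} = \left(-10 + i \sqrt{5}\right)^{2}$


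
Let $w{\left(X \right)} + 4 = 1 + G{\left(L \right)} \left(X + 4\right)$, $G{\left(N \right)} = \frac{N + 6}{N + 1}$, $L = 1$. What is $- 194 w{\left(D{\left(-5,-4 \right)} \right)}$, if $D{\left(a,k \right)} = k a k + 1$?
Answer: $51507$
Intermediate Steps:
$G{\left(N \right)} = \frac{6 + N}{1 + N}$
$D{\left(a,k \right)} = 1 + a k^{2}$ ($D{\left(a,k \right)} = a k k + 1 = a k^{2} + 1 = 1 + a k^{2}$)
$w{\left(X \right)} = 11 + \frac{7 X}{2}$ ($w{\left(X \right)} = -4 + \left(1 + \frac{6 + 1}{1 + 1} \left(X + 4\right)\right) = -4 + \left(1 + \frac{1}{2} \cdot 7 \left(4 + X\right)\right) = -4 + \left(1 + \frac{7 \left(4 + X\right)}{2}\right) = -4 + \left(1 + \left(14 + \frac{7 X}{2}\right)\right) = -4 + \left(15 + \frac{7 X}{2}\right) = 11 + \frac{7 X}{2}$)
$- 194 w{\left(D{\left(-5,-4 \right)} \right)} = - 194 \left(11 + \frac{7 \left(1 - 5 \left(-4\right)^{2}\right)}{2}\right) = - 194 \left(11 + \frac{7 \left(1 - 80\right)}{2}\right) = - 194 \left(11 + \frac{7}{2} \left(-79\right)\right) = - 194 \left(11 - \frac{553}{2}\right) = \left(-194\right) \left(- \frac{531}{2}\right) = 51507$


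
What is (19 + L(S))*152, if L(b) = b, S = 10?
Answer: 4408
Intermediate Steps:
(19 + L(S))*152 = (19 + 10)*152 = 29*152 = 4408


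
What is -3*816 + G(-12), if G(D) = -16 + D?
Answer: -2476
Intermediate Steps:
-3*816 + G(-12) = -3*816 + (-16 - 12) = -2448 - 28 = -2476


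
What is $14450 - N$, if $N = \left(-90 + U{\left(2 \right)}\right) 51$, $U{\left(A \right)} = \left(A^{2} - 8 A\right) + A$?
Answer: $19550$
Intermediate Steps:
$U{\left(A \right)} = A^{2} - 7 A$
$N = -5100$ ($N = \left(-90 + 2 \left(-7 + 2\right)\right) 51 = \left(-90 + 2 \left(-5\right)\right) 51 = \left(-90 - 10\right) 51 = \left(-100\right) 51 = -5100$)
$14450 - N = 14450 - -5100 = 14450 + 5100 = 19550$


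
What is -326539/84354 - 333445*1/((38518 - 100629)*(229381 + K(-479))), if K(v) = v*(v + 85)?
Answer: -134601230017971/34771313130166 ≈ -3.8710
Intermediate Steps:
K(v) = v*(85 + v)
-326539/84354 - 333445*1/((38518 - 100629)*(229381 + K(-479))) = -326539/84354 - 333445*1/((38518 - 100629)*(229381 - 479*(85 - 479))) = -326539*1/84354 - 333445*(-1/(62111*(229381 - 479*(-394)))) = -326539/84354 - 333445*(-1/(62111*(229381 + 188726))) = -326539/84354 - 333445/((-62111*418107)) = -326539/84354 - 333445/(-25969043877) = -326539/84354 - 333445*(-1/25969043877) = -326539/84354 + 47635/3709863411 = -134601230017971/34771313130166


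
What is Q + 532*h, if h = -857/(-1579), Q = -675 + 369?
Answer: -27250/1579 ≈ -17.258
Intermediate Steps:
Q = -306
h = 857/1579 (h = -857*(-1/1579) = 857/1579 ≈ 0.54275)
Q + 532*h = -306 + 532*(857/1579) = -306 + 455924/1579 = -27250/1579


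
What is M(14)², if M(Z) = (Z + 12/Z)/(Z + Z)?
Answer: 676/2401 ≈ 0.28155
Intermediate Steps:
M(Z) = (Z + 12/Z)/(2*Z) (M(Z) = (Z + 12/Z)/((2*Z)) = (Z + 12/Z)*(1/(2*Z)) = (Z + 12/Z)/(2*Z))
M(14)² = (½ + 6/14²)² = (½ + 6*(1/196))² = (½ + 3/98)² = (26/49)² = 676/2401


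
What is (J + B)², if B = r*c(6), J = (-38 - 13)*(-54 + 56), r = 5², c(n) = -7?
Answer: 76729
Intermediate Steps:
r = 25
J = -102 (J = -51*2 = -102)
B = -175 (B = 25*(-7) = -175)
(J + B)² = (-102 - 175)² = (-277)² = 76729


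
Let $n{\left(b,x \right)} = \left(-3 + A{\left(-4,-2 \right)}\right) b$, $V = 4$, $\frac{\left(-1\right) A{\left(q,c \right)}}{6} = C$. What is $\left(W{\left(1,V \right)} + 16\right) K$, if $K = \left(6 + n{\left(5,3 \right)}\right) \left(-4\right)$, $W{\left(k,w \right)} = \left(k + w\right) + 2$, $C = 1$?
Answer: $3588$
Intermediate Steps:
$A{\left(q,c \right)} = -6$ ($A{\left(q,c \right)} = \left(-6\right) 1 = -6$)
$n{\left(b,x \right)} = - 9 b$ ($n{\left(b,x \right)} = \left(-3 - 6\right) b = - 9 b$)
$W{\left(k,w \right)} = 2 + k + w$
$K = 156$ ($K = \left(6 - 45\right) \left(-4\right) = \left(-39\right) \left(-4\right) = 156$)
$\left(W{\left(1,V \right)} + 16\right) K = \left(\left(2 + 1 + 4\right) + 16\right) 156 = \left(7 + 16\right) 156 = 23 \cdot 156 = 3588$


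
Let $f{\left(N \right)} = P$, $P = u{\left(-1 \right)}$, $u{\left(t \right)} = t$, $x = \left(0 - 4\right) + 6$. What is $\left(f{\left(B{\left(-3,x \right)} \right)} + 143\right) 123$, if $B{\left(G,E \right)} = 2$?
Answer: $17466$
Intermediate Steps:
$x = 2$ ($x = -4 + 6 = 2$)
$P = -1$
$f{\left(N \right)} = -1$
$\left(f{\left(B{\left(-3,x \right)} \right)} + 143\right) 123 = \left(-1 + 143\right) 123 = 142 \cdot 123 = 17466$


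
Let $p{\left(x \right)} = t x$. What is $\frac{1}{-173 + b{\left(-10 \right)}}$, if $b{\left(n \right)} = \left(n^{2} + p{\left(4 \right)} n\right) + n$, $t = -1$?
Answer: $- \frac{1}{43} \approx -0.023256$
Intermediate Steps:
$p{\left(x \right)} = - x$
$b{\left(n \right)} = n^{2} - 3 n$ ($b{\left(n \right)} = \left(n^{2} + \left(-1\right) 4 n\right) + n = \left(n^{2} - 4 n\right) + n = n^{2} - 3 n$)
$\frac{1}{-173 + b{\left(-10 \right)}} = \frac{1}{-173 - 10 \left(-3 - 10\right)} = \frac{1}{-173 - -130} = \frac{1}{-173 + 130} = \frac{1}{-43} = - \frac{1}{43}$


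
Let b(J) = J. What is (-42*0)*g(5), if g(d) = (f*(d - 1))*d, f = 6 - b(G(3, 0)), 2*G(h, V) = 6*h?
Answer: 0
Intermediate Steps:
G(h, V) = 3*h (G(h, V) = (6*h)/2 = 3*h)
f = -3 (f = 6 - 3*3 = 6 - 1*9 = 6 - 9 = -3)
g(d) = d*(3 - 3*d) (g(d) = (-3*(d - 1))*d = (-3*(-1 + d))*d = (3 - 3*d)*d = d*(3 - 3*d))
(-42*0)*g(5) = (-42*0)*(3*5*(1 - 1*5)) = (-7*0)*(3*5*(1 - 5)) = 0*(3*5*(-4)) = 0*(-60) = 0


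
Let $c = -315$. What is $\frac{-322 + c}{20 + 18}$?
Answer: $- \frac{637}{38} \approx -16.763$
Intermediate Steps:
$\frac{-322 + c}{20 + 18} = \frac{-322 - 315}{20 + 18} = - \frac{637}{38}$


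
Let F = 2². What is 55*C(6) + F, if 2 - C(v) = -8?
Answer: 554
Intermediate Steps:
C(v) = 10 (C(v) = 2 - 1*(-8) = 2 + 8 = 10)
F = 4
55*C(6) + F = 55*10 + 4 = 550 + 4 = 554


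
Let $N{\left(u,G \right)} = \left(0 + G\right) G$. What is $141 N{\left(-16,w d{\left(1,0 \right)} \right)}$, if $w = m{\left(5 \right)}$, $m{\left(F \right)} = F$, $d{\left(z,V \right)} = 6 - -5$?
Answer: $426525$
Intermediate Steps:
$d{\left(z,V \right)} = 11$ ($d{\left(z,V \right)} = 6 + 5 = 11$)
$w = 5$
$N{\left(u,G \right)} = G^{2}$ ($N{\left(u,G \right)} = G G = G^{2}$)
$141 N{\left(-16,w d{\left(1,0 \right)} \right)} = 141 \left(5 \cdot 11\right)^{2} = 141 \cdot 55^{2} = 141 \cdot 3025 = 426525$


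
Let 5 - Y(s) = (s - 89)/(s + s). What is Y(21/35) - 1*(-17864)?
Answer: 53828/3 ≈ 17943.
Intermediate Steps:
Y(s) = 5 - (-89 + s)/(2*s) (Y(s) = 5 - (s - 89)/(s + s) = 5 - (-89 + s)/(2*s))
Y(21/35) - 1*(-17864) = (89 + 9*(21/35))/(2*((21/35))) - 1*(-17864) = (89 + 9*(21*(1/35)))/(2*((21*(1/35)))) + 17864 = (89 + 9*(⅗))/(2*(⅗)) + 17864 = (½)*(5/3)*(89 + 27/5) + 17864 = (½)*(5/3)*(472/5) + 17864 = 236/3 + 17864 = 53828/3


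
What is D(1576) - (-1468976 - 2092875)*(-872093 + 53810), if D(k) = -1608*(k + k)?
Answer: -2914607190249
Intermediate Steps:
D(k) = -3216*k
D(1576) - (-1468976 - 2092875)*(-872093 + 53810) = -3216*1576 - (-1468976 - 2092875)*(-872093 + 53810) = -5068416 - (-3561851)*(-818283) = -5068416 - 1*2914602121833 = -5068416 - 2914602121833 = -2914607190249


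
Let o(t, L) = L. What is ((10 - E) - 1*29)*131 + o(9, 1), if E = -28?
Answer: 1180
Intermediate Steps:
((10 - E) - 1*29)*131 + o(9, 1) = ((10 - 1*(-28)) - 1*29)*131 + 1 = ((10 + 28) - 29)*131 + 1 = (38 - 29)*131 + 1 = 9*131 + 1 = 1179 + 1 = 1180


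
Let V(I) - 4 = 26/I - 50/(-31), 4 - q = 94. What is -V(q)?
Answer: -7427/1395 ≈ -5.3240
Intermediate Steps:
q = -90 (q = 4 - 1*94 = 4 - 94 = -90)
V(I) = 174/31 + 26/I (V(I) = 4 + (26/I - 50/(-31)) = 4 + (26/I - 50*(-1/31)) = 4 + (26/I + 50/31) = 4 + (50/31 + 26/I) = 174/31 + 26/I)
-V(q) = -(174/31 + 26/(-90)) = -(174/31 + 26*(-1/90)) = -(174/31 - 13/45) = -1*7427/1395 = -7427/1395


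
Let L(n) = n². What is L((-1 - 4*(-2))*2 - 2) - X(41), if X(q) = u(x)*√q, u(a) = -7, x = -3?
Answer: 144 + 7*√41 ≈ 188.82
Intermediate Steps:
X(q) = -7*√q
L((-1 - 4*(-2))*2 - 2) - X(41) = ((-1 - 4*(-2))*2 - 2)² - (-7)*√41 = ((-1 + 8)*2 - 2)² + 7*√41 = (7*2 - 2)² + 7*√41 = (14 - 2)² + 7*√41 = 12² + 7*√41 = 144 + 7*√41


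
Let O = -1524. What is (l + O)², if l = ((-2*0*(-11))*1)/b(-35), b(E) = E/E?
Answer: 2322576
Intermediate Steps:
b(E) = 1
l = 0 (l = ((-2*0*(-11))*1)/1 = ((0*(-11))*1)*1 = (0*1)*1 = 0*1 = 0)
(l + O)² = (0 - 1524)² = (-1524)² = 2322576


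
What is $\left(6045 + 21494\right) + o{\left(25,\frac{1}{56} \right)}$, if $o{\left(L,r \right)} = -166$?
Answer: $27373$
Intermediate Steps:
$\left(6045 + 21494\right) + o{\left(25,\frac{1}{56} \right)} = \left(6045 + 21494\right) - 166 = 27539 - 166 = 27373$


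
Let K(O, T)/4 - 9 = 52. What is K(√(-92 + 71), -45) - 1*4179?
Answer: -3935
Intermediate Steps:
K(O, T) = 244 (K(O, T) = 36 + 4*52 = 36 + 208 = 244)
K(√(-92 + 71), -45) - 1*4179 = 244 - 1*4179 = 244 - 4179 = -3935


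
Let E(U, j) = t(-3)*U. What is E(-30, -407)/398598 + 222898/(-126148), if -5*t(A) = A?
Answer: -7404080639/4190195042 ≈ -1.7670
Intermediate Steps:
t(A) = -A/5
E(U, j) = 3*U/5 (E(U, j) = (-1/5*(-3))*U = 3*U/5)
E(-30, -407)/398598 + 222898/(-126148) = ((3/5)*(-30))/398598 + 222898/(-126148) = -18*1/398598 + 222898*(-1/126148) = -3/66433 - 111449/63074 = -7404080639/4190195042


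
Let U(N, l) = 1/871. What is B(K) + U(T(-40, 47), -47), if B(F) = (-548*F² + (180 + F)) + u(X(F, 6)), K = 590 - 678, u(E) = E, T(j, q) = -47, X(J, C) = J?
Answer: -3696269667/871 ≈ -4.2437e+6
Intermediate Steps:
U(N, l) = 1/871
K = -88
B(F) = 180 - 548*F² + 2*F (B(F) = (-548*F² + (180 + F)) + F = (180 + F - 548*F²) + F = 180 - 548*F² + 2*F)
B(K) + U(T(-40, 47), -47) = (180 - 548*(-88)² + 2*(-88)) + 1/871 = (180 - 548*7744 - 176) + 1/871 = (180 - 4243712 - 176) + 1/871 = -4243708 + 1/871 = -3696269667/871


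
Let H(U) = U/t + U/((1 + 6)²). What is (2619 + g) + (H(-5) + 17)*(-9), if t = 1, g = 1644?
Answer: 203640/49 ≈ 4155.9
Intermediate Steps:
H(U) = 50*U/49 (H(U) = U/1 + U/((1 + 6)²) = U*1 + U/(7²) = U + U/49 = 50*U/49)
(2619 + g) + (H(-5) + 17)*(-9) = (2619 + 1644) + ((50/49)*(-5) + 17)*(-9) = 4263 + (-250/49 + 17)*(-9) = 4263 + (583/49)*(-9) = 4263 - 5247/49 = 203640/49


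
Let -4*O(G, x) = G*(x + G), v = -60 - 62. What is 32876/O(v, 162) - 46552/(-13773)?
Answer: 127398647/4200765 ≈ 30.327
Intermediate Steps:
v = -122
O(G, x) = -G*(G + x)/4 (O(G, x) = -G*(x + G)/4 = -G*(G + x)/4)
32876/O(v, 162) - 46552/(-13773) = 32876/((-1/4*(-122)*(-122 + 162))) - 46552/(-13773) = 32876/((-1/4*(-122)*40)) - 46552*(-1/13773) = 32876/1220 + 46552/13773 = 32876*(1/1220) + 46552/13773 = 8219/305 + 46552/13773 = 127398647/4200765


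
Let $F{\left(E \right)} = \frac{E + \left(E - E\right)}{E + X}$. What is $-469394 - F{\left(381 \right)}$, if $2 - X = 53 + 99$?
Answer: $- \frac{36143465}{77} \approx -4.694 \cdot 10^{5}$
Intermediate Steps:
$X = -150$ ($X = 2 - \left(53 + 99\right) = 2 - 152 = -150$)
$F{\left(E \right)} = \frac{E}{-150 + E}$ ($F{\left(E \right)} = \frac{E + \left(E - E\right)}{E - 150} = \frac{E + 0}{-150 + E} = \frac{E}{-150 + E}$)
$-469394 - F{\left(381 \right)} = -469394 - \frac{381}{-150 + 381} = -469394 - \frac{381}{231} = -469394 - 381 \cdot \frac{1}{231} = -469394 - \frac{127}{77} = - \frac{36143465}{77}$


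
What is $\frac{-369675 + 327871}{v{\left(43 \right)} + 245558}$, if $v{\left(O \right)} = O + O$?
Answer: $- \frac{1493}{8773} \approx -0.17018$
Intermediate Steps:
$v{\left(O \right)} = 2 O$
$\frac{-369675 + 327871}{v{\left(43 \right)} + 245558} = \frac{-369675 + 327871}{2 \cdot 43 + 245558} = - \frac{41804}{86 + 245558} = - \frac{41804}{245644} = \left(-41804\right) \frac{1}{245644} = - \frac{1493}{8773}$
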